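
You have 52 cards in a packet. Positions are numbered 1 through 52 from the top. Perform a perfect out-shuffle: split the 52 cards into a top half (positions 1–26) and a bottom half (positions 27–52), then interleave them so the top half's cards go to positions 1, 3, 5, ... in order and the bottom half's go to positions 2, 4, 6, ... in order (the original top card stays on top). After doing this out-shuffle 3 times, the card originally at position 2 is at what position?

9

Track the card's position through each out-shuffle:
2 → 3 → 5 → 9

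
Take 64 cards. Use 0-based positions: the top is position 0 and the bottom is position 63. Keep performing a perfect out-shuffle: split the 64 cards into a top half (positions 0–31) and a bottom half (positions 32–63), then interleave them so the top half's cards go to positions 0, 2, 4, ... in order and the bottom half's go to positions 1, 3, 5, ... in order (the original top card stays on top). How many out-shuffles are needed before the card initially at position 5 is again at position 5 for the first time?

Follow position 5 under repeated out-shuffles:
5 → 10 → 20 → 40 → 17 → 34 → 5
It first returns after 6 out-shuffles.

6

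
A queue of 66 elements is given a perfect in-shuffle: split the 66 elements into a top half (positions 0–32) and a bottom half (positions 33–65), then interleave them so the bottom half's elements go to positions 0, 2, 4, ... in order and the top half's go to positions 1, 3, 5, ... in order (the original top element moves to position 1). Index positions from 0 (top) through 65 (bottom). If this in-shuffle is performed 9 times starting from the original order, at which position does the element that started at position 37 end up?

Track the element's position through each in-shuffle:
37 → 8 → 17 → 35 → 4 → 9 → 19 → 39 → 12 → 25

25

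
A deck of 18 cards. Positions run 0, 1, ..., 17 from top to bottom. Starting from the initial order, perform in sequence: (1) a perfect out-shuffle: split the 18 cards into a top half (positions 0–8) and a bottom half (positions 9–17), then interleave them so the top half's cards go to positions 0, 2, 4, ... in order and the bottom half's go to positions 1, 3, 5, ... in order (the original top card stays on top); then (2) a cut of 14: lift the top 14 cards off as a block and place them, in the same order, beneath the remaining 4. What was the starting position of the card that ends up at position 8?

2

Undo the operations in reverse order, starting from position 8:
  undo op 2 (cut 14): 8 ← 4
  undo op 1 (out-shuffle, from top half): 4 ← 2
So the card at position 8 came from original position 2.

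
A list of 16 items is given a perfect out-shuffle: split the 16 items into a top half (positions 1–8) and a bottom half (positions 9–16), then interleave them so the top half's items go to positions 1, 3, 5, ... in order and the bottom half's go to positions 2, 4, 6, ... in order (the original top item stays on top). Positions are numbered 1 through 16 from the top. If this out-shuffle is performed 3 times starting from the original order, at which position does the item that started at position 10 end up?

Track the item's position through each out-shuffle:
10 → 4 → 7 → 13

13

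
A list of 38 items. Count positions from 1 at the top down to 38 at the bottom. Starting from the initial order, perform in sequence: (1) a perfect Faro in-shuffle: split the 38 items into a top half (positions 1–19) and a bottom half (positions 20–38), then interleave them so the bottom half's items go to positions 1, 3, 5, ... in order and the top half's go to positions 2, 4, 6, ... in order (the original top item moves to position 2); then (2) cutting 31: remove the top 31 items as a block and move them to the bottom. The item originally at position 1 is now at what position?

9

Track the item from position 1 forward through each operation:
  after op 1 (in-shuffle): 1 → 2
  after op 2 (cut 31): 2 → 9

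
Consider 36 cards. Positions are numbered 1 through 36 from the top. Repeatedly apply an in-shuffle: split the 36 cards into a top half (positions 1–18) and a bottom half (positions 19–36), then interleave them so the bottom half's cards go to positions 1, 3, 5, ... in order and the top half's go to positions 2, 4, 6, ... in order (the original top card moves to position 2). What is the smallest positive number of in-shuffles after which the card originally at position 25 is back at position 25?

Follow position 25 under repeated in-shuffles:
25 → 13 → 26 → 15 → 30 → 23 → 9 → 18 → ... → 25 (length 36)
It first returns after 36 in-shuffles.

36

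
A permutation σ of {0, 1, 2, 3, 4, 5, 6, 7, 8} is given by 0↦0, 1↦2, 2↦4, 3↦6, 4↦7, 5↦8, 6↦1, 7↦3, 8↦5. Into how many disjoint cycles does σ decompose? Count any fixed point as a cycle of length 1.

3

Cycle decomposition: (0) (1 2 4 7 3 6) (5 8).
3 cycles.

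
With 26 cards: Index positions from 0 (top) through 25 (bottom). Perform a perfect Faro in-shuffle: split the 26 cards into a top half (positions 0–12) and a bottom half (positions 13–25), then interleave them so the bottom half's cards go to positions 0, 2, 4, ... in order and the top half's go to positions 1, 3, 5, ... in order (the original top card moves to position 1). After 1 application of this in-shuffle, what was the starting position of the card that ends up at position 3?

Work backwards from position 3, undoing one in-shuffle at a time:
3 ← 1
So the card now at position 3 started at position 1.

1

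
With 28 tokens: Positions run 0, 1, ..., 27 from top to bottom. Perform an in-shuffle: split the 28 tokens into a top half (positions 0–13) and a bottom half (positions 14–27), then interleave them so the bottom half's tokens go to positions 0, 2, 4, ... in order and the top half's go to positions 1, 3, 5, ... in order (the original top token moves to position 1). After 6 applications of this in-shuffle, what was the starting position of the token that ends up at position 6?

5

Work backwards from position 6, undoing one in-shuffle at a time:
6 ← 17 ← 8 ← 18 ← 23 ← 11 ← 5
So the token now at position 6 started at position 5.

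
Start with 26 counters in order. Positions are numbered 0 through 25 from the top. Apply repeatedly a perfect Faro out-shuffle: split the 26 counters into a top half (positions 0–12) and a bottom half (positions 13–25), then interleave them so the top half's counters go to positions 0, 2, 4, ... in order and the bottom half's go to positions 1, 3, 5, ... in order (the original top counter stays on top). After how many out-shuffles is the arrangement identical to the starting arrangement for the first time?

20

The out-shuffle permutes the 26 positions with cycle lengths [1, 1, 4, 20].
Every counter is home exactly when every cycle has completed a whole number of laps, i.e. after lcm(1, 4, 20) = 20 out-shuffles.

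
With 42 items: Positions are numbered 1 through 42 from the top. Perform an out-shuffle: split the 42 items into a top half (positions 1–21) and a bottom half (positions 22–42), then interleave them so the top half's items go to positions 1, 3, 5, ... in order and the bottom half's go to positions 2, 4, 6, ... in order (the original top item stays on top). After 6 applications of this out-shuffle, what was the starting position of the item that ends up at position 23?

18

Work backwards from position 23, undoing one out-shuffle at a time:
23 ← 12 ← 27 ← 14 ← 28 ← 35 ← 18
So the item now at position 23 started at position 18.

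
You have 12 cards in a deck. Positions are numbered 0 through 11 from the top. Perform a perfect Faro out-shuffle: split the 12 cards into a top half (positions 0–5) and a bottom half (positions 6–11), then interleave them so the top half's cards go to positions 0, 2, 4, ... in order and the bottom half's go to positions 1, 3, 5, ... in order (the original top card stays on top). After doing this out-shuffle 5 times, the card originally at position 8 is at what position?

3

Track the card's position through each out-shuffle:
8 → 5 → 10 → 9 → 7 → 3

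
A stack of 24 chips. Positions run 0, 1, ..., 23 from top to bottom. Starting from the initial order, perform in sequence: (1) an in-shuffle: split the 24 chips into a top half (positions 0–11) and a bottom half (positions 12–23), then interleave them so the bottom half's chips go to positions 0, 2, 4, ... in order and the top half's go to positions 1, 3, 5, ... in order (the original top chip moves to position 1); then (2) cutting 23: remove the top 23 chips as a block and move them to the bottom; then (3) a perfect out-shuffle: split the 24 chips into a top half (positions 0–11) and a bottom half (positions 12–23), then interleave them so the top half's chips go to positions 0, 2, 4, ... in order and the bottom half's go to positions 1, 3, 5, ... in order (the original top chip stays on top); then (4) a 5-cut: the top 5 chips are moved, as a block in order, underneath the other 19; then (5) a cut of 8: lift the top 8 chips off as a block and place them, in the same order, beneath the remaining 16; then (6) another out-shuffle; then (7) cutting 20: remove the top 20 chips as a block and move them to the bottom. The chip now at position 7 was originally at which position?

12

Undo the operations in reverse order, starting from position 7:
  undo op 7 (cut 20): 7 ← 3
  undo op 6 (out-shuffle, from bottom half): 3 ← 13
  undo op 5 (cut 8): 13 ← 21
  undo op 4 (cut 5): 21 ← 2
  undo op 3 (out-shuffle, from top half): 2 ← 1
  undo op 2 (cut 23): 1 ← 0
  undo op 1 (in-shuffle, from bottom half): 0 ← 12
So the chip at position 7 came from original position 12.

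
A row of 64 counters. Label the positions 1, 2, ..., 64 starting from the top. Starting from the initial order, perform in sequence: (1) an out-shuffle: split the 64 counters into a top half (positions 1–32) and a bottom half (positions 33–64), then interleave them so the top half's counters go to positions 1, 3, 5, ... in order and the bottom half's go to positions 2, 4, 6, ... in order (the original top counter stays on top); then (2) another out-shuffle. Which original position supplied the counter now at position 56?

62

Undo the operations in reverse order, starting from position 56:
  undo op 2 (out-shuffle, from bottom half): 56 ← 60
  undo op 1 (out-shuffle, from bottom half): 60 ← 62
So the counter at position 56 came from original position 62.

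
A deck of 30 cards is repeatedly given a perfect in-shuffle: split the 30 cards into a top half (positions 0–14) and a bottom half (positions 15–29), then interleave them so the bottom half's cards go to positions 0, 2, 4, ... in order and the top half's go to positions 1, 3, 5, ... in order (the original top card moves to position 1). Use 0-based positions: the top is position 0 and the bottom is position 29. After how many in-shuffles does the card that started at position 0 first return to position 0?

Follow position 0 under repeated in-shuffles:
0 → 1 → 3 → 7 → 15 → 0
It first returns after 5 in-shuffles.

5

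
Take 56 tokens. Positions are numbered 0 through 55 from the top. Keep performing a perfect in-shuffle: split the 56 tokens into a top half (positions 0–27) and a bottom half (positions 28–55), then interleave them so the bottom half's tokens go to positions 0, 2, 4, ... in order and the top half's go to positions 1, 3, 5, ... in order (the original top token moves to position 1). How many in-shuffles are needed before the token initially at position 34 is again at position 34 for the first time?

Follow position 34 under repeated in-shuffles:
34 → 12 → 25 → 51 → 46 → 36 → 16 → 33 → 10 → 21 → 43 → 30 → 4 → 9 → 19 → 39 → 22 → 45 → 34
It first returns after 18 in-shuffles.

18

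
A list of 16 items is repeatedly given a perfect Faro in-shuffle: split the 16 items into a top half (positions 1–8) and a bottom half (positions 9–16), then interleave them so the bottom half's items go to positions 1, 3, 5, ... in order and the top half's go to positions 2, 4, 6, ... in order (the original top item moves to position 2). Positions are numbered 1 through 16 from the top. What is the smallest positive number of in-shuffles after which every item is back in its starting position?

The in-shuffle permutes the 16 positions with cycle lengths [8, 8].
Every item is home exactly when every cycle has completed a whole number of laps, i.e. after lcm(8) = 8 in-shuffles.

8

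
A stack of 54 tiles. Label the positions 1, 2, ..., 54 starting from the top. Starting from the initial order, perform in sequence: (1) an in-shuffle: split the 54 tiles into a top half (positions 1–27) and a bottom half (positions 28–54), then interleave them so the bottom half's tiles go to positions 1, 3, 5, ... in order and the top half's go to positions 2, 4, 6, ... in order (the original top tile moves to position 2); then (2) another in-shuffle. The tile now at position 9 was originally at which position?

Undo the operations in reverse order, starting from position 9:
  undo op 2 (in-shuffle, from bottom half): 9 ← 32
  undo op 1 (in-shuffle, from top half): 32 ← 16
So the tile at position 9 came from original position 16.

16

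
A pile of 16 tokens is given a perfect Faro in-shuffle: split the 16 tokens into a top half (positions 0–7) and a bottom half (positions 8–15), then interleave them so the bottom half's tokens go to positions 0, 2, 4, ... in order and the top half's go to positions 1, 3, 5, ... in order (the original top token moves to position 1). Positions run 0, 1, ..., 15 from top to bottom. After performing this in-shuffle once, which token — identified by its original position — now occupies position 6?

11

Work backwards from position 6, undoing one in-shuffle at a time:
6 ← 11
So the token now at position 6 started at position 11.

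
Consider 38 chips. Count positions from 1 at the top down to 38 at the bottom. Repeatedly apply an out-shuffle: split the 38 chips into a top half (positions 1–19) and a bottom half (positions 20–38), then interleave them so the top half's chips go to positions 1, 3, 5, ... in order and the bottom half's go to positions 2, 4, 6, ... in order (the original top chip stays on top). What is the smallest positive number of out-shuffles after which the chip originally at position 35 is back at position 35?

36

Follow position 35 under repeated out-shuffles:
35 → 32 → 26 → 14 → 27 → 16 → 31 → 24 → ... → 35 (length 36)
It first returns after 36 out-shuffles.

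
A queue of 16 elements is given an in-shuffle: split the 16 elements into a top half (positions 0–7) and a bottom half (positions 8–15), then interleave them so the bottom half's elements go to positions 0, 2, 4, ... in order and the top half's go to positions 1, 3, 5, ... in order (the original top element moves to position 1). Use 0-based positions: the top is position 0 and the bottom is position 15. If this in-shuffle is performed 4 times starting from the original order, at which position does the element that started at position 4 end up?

Track the element's position through each in-shuffle:
4 → 9 → 2 → 5 → 11

11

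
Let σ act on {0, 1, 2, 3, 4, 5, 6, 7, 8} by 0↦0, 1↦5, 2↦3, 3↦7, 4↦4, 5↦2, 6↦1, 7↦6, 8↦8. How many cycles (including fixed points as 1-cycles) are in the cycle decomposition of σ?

4

Cycle decomposition: (0) (1 5 2 3 7 6) (4) (8).
4 cycles.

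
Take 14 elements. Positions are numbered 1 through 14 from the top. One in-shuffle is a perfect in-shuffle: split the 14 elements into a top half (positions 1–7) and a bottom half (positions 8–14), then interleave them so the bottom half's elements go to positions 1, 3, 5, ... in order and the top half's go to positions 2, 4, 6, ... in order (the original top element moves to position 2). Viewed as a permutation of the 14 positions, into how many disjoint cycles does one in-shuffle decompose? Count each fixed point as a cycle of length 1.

4

Trace each unvisited position around until it returns:
(1 2 4 8) (3 6 12 9) (5 10) (7 14 13 11)
4 cycles in total.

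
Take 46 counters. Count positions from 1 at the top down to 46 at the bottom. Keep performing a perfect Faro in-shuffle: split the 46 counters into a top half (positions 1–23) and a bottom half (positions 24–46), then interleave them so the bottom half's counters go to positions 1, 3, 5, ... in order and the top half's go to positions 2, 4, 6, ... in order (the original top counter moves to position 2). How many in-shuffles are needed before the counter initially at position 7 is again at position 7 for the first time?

23

Follow position 7 under repeated in-shuffles:
7 → 14 → 28 → 9 → 18 → 36 → 25 → 3 → ... → 7 (length 23)
It first returns after 23 in-shuffles.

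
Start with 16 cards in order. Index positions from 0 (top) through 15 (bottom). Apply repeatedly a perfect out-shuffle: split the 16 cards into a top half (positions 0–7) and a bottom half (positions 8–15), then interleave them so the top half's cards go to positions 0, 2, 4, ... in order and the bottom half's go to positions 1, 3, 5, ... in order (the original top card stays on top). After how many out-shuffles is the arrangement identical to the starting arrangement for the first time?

4

The out-shuffle permutes the 16 positions with cycle lengths [1, 1, 2, 4, 4, 4].
Every card is home exactly when every cycle has completed a whole number of laps, i.e. after lcm(1, 2, 4) = 4 out-shuffles.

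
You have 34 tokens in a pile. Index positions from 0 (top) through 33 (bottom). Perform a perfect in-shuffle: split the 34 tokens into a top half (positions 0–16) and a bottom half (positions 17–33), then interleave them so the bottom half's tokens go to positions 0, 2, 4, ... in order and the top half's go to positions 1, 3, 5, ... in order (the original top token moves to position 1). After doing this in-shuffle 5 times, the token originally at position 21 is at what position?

Track the token's position through each in-shuffle:
21 → 8 → 17 → 0 → 1 → 3

3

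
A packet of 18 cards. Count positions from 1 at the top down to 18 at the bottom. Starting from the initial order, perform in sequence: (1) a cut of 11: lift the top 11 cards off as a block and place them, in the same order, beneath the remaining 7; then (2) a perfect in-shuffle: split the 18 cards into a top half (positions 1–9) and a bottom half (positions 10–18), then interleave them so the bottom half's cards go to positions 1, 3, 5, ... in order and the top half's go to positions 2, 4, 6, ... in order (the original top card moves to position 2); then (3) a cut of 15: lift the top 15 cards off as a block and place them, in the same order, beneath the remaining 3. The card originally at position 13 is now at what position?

Track the card from position 13 forward through each operation:
  after op 1 (cut 11): 13 → 2
  after op 2 (in-shuffle): 2 → 4
  after op 3 (cut 15): 4 → 7

7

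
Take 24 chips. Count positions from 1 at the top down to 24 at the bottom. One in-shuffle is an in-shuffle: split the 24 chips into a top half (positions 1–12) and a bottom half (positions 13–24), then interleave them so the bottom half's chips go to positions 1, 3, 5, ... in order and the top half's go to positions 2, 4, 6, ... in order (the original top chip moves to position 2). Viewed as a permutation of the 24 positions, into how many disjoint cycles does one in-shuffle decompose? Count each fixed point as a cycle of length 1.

2

Trace each unvisited position around until it returns:
(1 2 4 8 16 7 ... len 20) (5 10 20 15)
2 cycles in total.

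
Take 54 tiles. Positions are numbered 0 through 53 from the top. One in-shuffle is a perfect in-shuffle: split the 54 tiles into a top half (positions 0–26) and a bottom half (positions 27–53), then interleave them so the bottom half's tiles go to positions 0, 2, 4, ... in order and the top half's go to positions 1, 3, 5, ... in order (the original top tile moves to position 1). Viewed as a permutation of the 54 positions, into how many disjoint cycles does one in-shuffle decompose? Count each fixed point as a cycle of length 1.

4

Trace each unvisited position around until it returns:
(0 1 3 7 15 31 ... len 20) (2 5 11 23 47 40 ... len 20) (4 9 19 39 24 49 44 34 14 29) (10 21 43 32)
4 cycles in total.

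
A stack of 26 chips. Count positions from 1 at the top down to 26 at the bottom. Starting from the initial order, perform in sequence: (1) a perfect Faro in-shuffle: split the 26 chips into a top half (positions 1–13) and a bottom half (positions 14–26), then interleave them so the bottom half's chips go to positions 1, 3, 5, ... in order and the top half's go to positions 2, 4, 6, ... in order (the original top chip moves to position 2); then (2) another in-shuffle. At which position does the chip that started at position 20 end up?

Track the chip from position 20 forward through each operation:
  after op 1 (in-shuffle): 20 → 13
  after op 2 (in-shuffle): 13 → 26

26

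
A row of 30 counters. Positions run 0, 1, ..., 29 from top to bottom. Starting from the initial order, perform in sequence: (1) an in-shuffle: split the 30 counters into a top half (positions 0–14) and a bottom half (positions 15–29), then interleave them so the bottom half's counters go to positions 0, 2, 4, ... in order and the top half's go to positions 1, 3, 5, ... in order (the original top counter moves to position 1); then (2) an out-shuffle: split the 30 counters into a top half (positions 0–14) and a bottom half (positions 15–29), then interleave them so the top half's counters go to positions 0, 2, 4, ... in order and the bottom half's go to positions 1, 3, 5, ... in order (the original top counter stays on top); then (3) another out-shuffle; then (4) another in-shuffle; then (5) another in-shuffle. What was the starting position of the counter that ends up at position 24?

Undo the operations in reverse order, starting from position 24:
  undo op 5 (in-shuffle, from bottom half): 24 ← 27
  undo op 4 (in-shuffle, from top half): 27 ← 13
  undo op 3 (out-shuffle, from bottom half): 13 ← 21
  undo op 2 (out-shuffle, from bottom half): 21 ← 25
  undo op 1 (in-shuffle, from top half): 25 ← 12
So the counter at position 24 came from original position 12.

12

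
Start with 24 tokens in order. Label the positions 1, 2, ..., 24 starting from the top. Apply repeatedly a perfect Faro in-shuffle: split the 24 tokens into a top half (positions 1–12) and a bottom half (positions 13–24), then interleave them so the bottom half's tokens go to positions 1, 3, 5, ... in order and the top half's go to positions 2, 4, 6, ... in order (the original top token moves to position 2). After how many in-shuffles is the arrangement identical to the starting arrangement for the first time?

The in-shuffle permutes the 24 positions with cycle lengths [4, 20].
Every token is home exactly when every cycle has completed a whole number of laps, i.e. after lcm(4, 20) = 20 in-shuffles.

20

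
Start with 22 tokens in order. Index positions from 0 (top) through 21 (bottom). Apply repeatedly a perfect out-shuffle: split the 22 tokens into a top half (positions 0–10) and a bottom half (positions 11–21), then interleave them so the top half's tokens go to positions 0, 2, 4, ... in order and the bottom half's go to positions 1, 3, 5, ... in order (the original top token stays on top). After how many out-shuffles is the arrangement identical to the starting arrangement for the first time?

The out-shuffle permutes the 22 positions with cycle lengths [1, 1, 2, 3, 3, 6, 6].
Every token is home exactly when every cycle has completed a whole number of laps, i.e. after lcm(1, 2, 3, 6) = 6 out-shuffles.

6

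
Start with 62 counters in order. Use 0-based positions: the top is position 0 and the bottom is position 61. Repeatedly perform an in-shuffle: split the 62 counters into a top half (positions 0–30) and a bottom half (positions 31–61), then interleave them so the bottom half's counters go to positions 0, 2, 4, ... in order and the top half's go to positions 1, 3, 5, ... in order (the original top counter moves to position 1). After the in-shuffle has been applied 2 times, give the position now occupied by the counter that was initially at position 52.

Track the counter's position through each in-shuffle:
52 → 42 → 22

22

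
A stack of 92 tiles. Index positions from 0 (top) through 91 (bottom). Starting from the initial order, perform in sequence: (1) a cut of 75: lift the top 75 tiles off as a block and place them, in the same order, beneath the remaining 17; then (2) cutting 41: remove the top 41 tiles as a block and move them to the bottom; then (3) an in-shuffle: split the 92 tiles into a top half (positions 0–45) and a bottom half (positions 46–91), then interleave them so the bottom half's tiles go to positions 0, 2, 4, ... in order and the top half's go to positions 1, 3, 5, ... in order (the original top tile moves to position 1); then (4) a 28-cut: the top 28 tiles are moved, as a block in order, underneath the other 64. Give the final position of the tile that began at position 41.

7

Track the tile from position 41 forward through each operation:
  after op 1 (cut 75): 41 → 58
  after op 2 (cut 41): 58 → 17
  after op 3 (in-shuffle): 17 → 35
  after op 4 (cut 28): 35 → 7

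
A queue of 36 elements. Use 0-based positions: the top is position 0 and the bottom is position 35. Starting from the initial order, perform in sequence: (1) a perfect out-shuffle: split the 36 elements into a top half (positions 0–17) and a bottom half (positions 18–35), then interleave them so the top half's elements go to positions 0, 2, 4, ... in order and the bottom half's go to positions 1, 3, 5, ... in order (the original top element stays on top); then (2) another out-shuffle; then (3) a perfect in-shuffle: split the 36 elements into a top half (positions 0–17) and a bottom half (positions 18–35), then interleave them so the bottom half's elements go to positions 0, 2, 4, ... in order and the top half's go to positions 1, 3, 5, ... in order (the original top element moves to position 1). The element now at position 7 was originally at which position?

27

Undo the operations in reverse order, starting from position 7:
  undo op 3 (in-shuffle, from top half): 7 ← 3
  undo op 2 (out-shuffle, from bottom half): 3 ← 19
  undo op 1 (out-shuffle, from bottom half): 19 ← 27
So the element at position 7 came from original position 27.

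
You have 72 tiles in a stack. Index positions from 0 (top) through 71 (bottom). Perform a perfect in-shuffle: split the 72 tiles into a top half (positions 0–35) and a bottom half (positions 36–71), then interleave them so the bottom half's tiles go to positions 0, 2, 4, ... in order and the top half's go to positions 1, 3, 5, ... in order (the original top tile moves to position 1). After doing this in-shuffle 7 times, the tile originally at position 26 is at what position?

24

Track the tile's position through each in-shuffle:
26 → 53 → 34 → 69 → 66 → 60 → 48 → 24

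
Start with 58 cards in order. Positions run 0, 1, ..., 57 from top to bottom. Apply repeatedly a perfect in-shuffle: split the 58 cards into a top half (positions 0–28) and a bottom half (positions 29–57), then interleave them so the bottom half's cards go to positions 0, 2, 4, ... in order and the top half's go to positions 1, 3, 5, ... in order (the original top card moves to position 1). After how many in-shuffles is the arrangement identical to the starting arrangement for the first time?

58

The in-shuffle permutes the 58 positions with cycle lengths [58].
Every card is home exactly when every cycle has completed a whole number of laps, i.e. after lcm(58) = 58 in-shuffles.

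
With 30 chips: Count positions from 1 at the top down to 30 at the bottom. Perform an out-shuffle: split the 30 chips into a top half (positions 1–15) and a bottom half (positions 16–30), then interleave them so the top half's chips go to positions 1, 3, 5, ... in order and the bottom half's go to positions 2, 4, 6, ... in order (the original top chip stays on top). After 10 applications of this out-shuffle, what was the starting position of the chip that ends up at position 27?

Work backwards from position 27, undoing one out-shuffle at a time:
27 ← 14 ← 22 ← 26 ← 28 ← 29 ← 15 ← 8 ← 19 ← 10 ← 20
So the chip now at position 27 started at position 20.

20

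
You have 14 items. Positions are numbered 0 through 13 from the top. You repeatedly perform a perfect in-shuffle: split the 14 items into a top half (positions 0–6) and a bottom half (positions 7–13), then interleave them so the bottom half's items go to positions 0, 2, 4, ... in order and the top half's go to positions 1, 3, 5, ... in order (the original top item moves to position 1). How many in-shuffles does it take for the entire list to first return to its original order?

The in-shuffle permutes the 14 positions with cycle lengths [2, 4, 4, 4].
Every item is home exactly when every cycle has completed a whole number of laps, i.e. after lcm(2, 4) = 4 in-shuffles.

4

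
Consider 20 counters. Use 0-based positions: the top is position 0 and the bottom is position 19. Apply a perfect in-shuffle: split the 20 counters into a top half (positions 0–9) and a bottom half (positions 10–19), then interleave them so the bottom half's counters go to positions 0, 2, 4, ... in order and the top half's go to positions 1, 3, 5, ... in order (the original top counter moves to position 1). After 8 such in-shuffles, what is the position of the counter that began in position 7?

Track the counter's position through each in-shuffle:
7 → 15 → 10 → 0 → 1 → 3 → 7 → 15 → 10

10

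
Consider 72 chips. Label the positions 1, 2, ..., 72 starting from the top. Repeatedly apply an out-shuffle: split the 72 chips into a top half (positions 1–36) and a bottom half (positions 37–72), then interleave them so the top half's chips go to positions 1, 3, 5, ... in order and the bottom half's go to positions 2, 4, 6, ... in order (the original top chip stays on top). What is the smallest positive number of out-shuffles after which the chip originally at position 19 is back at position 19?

Follow position 19 under repeated out-shuffles:
19 → 37 → 2 → 3 → 5 → 9 → 17 → 33 → ... → 19 (length 35)
It first returns after 35 out-shuffles.

35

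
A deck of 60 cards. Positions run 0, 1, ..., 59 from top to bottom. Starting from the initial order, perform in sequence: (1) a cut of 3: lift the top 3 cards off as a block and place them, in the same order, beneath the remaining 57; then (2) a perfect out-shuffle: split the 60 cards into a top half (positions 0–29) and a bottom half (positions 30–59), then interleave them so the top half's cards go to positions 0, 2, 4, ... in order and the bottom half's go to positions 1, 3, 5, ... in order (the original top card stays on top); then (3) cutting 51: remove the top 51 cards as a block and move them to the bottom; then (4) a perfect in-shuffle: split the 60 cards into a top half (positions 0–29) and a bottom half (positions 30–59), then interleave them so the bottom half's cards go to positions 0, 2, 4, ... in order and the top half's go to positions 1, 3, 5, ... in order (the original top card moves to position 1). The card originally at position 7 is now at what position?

Track the card from position 7 forward through each operation:
  after op 1 (cut 3): 7 → 4
  after op 2 (out-shuffle): 4 → 8
  after op 3 (cut 51): 8 → 17
  after op 4 (in-shuffle): 17 → 35

35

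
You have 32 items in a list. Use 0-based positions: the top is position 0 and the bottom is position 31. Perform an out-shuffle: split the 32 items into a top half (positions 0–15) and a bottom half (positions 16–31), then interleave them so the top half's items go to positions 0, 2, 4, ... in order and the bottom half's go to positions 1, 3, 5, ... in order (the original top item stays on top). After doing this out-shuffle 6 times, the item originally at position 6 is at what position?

12

Track the item's position through each out-shuffle:
6 → 12 → 24 → 17 → 3 → 6 → 12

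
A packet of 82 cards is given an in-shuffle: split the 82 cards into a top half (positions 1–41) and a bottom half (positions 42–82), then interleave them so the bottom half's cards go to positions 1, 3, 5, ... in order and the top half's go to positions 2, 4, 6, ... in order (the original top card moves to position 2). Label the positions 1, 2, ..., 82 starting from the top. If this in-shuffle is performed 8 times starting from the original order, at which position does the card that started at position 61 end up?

12

Track the card's position through each in-shuffle:
61 → 39 → 78 → 73 → 63 → 43 → 3 → 6 → 12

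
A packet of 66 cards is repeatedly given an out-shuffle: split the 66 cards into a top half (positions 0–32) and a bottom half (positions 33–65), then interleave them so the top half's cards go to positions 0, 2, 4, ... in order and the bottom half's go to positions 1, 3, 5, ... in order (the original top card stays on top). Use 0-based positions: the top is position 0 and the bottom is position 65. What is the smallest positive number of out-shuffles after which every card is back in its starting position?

12

The out-shuffle permutes the 66 positions with cycle lengths [1, 1, 4, 12, 12, 12, 12, 12].
Every card is home exactly when every cycle has completed a whole number of laps, i.e. after lcm(1, 4, 12) = 12 out-shuffles.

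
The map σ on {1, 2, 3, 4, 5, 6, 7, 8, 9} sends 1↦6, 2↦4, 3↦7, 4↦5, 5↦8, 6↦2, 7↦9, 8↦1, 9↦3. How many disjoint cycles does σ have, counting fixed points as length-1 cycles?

Cycle decomposition: (1 6 2 4 5 8) (3 7 9).
2 cycles.

2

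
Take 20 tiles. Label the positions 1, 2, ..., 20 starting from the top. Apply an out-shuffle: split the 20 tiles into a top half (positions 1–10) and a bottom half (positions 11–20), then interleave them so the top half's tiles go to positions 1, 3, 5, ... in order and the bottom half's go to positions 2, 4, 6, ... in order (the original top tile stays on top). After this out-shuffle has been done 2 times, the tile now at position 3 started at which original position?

11

Work backwards from position 3, undoing one out-shuffle at a time:
3 ← 2 ← 11
So the tile now at position 3 started at position 11.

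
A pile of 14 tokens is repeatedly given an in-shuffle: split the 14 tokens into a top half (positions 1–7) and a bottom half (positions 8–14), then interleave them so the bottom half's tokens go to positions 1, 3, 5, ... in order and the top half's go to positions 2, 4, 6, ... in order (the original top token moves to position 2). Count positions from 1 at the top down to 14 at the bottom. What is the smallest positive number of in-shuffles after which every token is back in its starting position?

The in-shuffle permutes the 14 positions with cycle lengths [2, 4, 4, 4].
Every token is home exactly when every cycle has completed a whole number of laps, i.e. after lcm(2, 4) = 4 in-shuffles.

4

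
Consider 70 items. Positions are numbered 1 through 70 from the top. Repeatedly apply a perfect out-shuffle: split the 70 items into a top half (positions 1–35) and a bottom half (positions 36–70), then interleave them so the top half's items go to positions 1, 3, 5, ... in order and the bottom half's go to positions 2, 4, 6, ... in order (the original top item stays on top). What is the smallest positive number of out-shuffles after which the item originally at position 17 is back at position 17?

Follow position 17 under repeated out-shuffles:
17 → 33 → 65 → 60 → 50 → 30 → 59 → 48 → ... → 17 (length 22)
It first returns after 22 out-shuffles.

22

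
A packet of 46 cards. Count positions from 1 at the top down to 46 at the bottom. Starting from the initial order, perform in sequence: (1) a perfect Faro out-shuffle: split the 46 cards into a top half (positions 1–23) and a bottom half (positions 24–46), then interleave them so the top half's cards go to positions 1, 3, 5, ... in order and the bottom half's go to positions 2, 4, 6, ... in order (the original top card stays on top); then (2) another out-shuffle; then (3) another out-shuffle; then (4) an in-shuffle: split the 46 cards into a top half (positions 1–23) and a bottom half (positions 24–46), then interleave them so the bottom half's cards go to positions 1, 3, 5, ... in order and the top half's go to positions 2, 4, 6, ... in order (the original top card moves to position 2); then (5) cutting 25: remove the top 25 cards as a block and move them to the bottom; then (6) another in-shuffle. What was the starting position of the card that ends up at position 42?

Undo the operations in reverse order, starting from position 42:
  undo op 6 (in-shuffle, from top half): 42 ← 21
  undo op 5 (cut 25): 21 ← 46
  undo op 4 (in-shuffle, from top half): 46 ← 23
  undo op 3 (out-shuffle, from top half): 23 ← 12
  undo op 2 (out-shuffle, from bottom half): 12 ← 29
  undo op 1 (out-shuffle, from top half): 29 ← 15
So the card at position 42 came from original position 15.

15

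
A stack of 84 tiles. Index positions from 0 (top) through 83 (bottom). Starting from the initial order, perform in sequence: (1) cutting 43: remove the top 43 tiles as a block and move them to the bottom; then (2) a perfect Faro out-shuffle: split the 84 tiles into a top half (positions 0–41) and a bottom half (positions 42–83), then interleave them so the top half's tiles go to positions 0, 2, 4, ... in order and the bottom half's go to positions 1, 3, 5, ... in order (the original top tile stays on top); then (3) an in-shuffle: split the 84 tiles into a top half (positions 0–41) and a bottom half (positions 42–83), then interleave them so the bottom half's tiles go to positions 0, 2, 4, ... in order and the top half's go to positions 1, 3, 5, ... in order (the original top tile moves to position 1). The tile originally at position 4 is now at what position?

Track the tile from position 4 forward through each operation:
  after op 1 (cut 43): 4 → 45
  after op 2 (out-shuffle): 45 → 7
  after op 3 (in-shuffle): 7 → 15

15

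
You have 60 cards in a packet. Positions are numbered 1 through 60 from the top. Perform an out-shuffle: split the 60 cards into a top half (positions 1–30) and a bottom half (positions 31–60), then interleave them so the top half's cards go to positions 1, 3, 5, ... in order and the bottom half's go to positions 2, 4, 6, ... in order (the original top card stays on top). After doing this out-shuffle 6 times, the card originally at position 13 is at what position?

2

Track the card's position through each out-shuffle:
13 → 25 → 49 → 38 → 16 → 31 → 2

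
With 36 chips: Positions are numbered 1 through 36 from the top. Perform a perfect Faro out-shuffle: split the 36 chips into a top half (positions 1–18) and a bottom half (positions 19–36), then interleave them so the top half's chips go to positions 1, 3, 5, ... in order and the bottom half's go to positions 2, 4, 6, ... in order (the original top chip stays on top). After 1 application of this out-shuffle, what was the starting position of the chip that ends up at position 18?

27

Work backwards from position 18, undoing one out-shuffle at a time:
18 ← 27
So the chip now at position 18 started at position 27.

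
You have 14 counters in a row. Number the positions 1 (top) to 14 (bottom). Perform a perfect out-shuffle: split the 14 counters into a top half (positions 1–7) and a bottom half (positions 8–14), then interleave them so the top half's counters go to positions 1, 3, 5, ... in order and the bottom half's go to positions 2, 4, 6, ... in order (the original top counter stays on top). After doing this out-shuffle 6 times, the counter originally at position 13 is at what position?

Track the counter's position through each out-shuffle:
13 → 12 → 10 → 6 → 11 → 8 → 2

2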